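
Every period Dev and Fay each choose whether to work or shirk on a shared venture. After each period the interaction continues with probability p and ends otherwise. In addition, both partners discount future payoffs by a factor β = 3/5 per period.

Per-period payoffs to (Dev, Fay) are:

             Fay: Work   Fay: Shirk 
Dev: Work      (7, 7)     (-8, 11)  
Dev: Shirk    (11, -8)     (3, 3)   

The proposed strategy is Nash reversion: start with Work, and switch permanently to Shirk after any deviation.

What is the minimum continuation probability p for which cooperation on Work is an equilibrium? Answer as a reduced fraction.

Expected continuation weight on next period's payoff is β·p = 3/5·p, which plays the role of the discount factor.
Cooperation requires 3/5·p ≥ (11−7)/(11−3) = 1/2, hence p ≥ 5/6.

5/6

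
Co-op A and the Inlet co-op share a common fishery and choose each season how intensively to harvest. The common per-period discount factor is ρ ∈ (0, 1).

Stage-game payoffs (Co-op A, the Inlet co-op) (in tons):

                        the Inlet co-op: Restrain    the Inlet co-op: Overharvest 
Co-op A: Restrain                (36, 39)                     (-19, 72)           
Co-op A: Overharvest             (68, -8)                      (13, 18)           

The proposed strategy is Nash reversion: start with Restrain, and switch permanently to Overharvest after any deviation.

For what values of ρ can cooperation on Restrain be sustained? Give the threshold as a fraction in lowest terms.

11/18

Co-op A: cooperation gives 36 each period; deviation gives 68 once then 13 forever.
  36/(1−ρ) ≥ 68 + 13ρ/(1−ρ) ⇒ ρ ≥ 32/55.
the Inlet co-op: cooperation gives 39 each period; deviation gives 72 once then 18 forever.
  ρ ≥ 33/54 = 11/18.
Both must hold, so the binding constraint is the Inlet co-op's: ρ ≥ 11/18.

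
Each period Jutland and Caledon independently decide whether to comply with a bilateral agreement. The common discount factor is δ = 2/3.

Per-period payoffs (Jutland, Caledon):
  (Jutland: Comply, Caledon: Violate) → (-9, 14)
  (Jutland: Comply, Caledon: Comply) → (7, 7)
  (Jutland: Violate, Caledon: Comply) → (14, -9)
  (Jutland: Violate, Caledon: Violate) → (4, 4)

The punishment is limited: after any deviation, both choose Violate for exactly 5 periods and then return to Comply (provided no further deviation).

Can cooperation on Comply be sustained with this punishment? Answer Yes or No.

Comparing payoff streams over the 6 periods until play realigns: cooperate → 7(1+δ+…+δ^5); deviate → 14 + 4(δ+…+δ^5).
Cooperation is sustained iff (7−4)(δ+…+δ^5) ≥ 14−7.
δ+…+δ^5 = 2/3·(1−(2/3)^5)/(1−2/3) = 1.7366, and (14−7)/(7−4) = 2.3333.
1.7366 < 2.3333, so cooperation is not sustainable.

No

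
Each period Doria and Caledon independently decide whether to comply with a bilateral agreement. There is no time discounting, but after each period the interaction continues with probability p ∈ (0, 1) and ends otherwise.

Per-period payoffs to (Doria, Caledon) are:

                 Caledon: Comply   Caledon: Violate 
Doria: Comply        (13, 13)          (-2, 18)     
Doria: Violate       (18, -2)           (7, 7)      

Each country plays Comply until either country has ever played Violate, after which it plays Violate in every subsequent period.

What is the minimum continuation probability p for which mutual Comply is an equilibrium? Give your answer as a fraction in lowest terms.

With no time discounting, the continuation probability p plays the role of the discount factor.
Grim-trigger IC: 13/(1−p) ≥ 18 + 7p/(1−p) ⇒ p ≥ (18−13)/(18−7) = 5/11.

5/11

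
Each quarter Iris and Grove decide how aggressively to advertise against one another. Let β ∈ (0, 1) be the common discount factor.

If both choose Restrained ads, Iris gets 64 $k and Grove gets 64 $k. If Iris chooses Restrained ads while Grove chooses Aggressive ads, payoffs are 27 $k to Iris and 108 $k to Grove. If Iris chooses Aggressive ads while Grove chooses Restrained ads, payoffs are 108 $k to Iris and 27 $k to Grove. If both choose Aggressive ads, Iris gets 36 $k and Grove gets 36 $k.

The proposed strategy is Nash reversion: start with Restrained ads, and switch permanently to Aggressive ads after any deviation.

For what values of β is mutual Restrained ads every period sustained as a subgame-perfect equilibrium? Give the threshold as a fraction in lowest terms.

11/18

64/(1−β) ≥ 108 + 36β/(1−β)
64 ≥ 108 − 72β
β ≥ 44/72 = 11/18.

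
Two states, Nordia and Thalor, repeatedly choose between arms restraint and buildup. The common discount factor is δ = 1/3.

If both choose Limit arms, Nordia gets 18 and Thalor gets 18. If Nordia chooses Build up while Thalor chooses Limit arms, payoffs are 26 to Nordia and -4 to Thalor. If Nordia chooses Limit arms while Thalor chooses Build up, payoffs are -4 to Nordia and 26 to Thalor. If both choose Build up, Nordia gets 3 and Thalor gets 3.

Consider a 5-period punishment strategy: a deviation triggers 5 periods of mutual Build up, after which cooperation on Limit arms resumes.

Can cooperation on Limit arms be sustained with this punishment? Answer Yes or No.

No

A one-shot deviation gives 26 now, then 3 for 5 periods, then back to 18.
Gain from deviating: (26−18) today; loss: (18−3) in each of the next 5 periods.
No-deviation condition: (18−3)(δ+…+δ^5) ≥ 26−18, i.e. δ+…+δ^5 ≥ 8/15.
At δ = 1/3: δ+…+δ^5 = 0.4979 < 0.5333.
So cooperation is not sustainable.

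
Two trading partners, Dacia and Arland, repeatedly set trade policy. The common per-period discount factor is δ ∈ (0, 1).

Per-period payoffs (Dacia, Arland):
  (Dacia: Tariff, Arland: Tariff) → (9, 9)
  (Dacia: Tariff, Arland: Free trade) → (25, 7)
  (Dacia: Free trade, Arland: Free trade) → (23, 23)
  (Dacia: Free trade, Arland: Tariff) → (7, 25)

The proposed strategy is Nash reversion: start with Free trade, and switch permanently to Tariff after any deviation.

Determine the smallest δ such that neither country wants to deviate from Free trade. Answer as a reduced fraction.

Under grim trigger the critical discount factor is (T−C)/(T−P) with T = 25, C = 23, P = 9.
δ* = (25−23)/(25−9) = 2/16 = 1/8.

1/8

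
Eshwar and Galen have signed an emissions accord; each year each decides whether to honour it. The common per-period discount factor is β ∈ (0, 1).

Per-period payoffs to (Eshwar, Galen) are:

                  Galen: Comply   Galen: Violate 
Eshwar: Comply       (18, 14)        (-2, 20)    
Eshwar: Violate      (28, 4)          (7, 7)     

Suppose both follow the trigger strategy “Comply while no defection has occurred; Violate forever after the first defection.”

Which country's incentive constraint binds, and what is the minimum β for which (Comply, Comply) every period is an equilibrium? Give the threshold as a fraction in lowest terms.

Eshwar: cooperation gives 18 each period; deviation gives 28 once then 7 forever.
  18/(1−β) ≥ 28 + 7β/(1−β) ⇒ β ≥ 10/21.
Galen: cooperation gives 14 each period; deviation gives 20 once then 7 forever.
  β ≥ 6/13.
Both must hold, so the binding constraint is Eshwar's: β ≥ 10/21.

Eshwar; β ≥ 10/21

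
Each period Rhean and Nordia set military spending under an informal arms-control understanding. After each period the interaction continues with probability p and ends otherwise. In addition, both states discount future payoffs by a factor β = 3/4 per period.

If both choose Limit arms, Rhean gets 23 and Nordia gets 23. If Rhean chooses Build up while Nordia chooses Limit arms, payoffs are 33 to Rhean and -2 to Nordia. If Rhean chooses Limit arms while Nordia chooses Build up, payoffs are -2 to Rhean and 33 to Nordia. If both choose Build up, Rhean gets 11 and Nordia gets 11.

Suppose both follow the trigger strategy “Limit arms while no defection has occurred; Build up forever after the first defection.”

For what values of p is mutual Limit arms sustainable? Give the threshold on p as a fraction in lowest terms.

20/33

With continuation probability p and discount β, the effective per-period discount factor is βp.
Grim-trigger IC: βp ≥ (33−23)/(33−11) = 5/11.
So p ≥ (5/11)/(3/4) = 20/33.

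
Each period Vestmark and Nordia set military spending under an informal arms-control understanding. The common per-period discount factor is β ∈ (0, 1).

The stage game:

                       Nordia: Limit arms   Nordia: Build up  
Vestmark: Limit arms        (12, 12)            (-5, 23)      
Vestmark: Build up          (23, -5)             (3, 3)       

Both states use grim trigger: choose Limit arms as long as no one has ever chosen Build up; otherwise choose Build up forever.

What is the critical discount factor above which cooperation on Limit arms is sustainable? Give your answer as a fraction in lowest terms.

11/20

Under grim trigger the critical discount factor is (T−C)/(T−P) with T = 23, C = 12, P = 3.
β* = (23−12)/(23−3) = 11/20.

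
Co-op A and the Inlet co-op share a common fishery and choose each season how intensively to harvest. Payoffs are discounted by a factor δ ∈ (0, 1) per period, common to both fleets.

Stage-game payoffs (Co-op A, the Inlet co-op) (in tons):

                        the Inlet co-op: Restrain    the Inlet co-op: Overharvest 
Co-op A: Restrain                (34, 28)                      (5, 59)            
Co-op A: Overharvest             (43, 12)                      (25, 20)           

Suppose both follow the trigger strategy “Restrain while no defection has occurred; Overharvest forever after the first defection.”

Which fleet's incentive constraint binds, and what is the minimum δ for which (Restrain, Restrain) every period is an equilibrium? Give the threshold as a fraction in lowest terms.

the Inlet co-op; δ ≥ 31/39

Co-op A: cooperation gives 34 each period; deviation gives 43 once then 25 forever.
  34/(1−δ) ≥ 43 + 25δ/(1−δ) ⇒ δ ≥ 9/18 = 1/2.
the Inlet co-op: cooperation gives 28 each period; deviation gives 59 once then 20 forever.
  δ ≥ 31/39.
Both must hold, so the binding constraint is the Inlet co-op's: δ ≥ 31/39.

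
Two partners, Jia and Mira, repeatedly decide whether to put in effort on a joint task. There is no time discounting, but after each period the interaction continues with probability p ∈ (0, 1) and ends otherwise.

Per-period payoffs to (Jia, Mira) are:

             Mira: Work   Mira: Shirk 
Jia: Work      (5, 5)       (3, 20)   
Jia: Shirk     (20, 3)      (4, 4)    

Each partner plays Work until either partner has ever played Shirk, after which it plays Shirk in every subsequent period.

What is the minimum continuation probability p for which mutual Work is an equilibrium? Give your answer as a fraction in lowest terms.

15/16

Expected cooperation value is 5 + p·5 + p²·5 + … = 5/(1−p); deviation gives 20 + p·4/(1−p).
5 ≥ 20(1−p) + 4p ⇒ 16p ≥ 15 ⇒ p ≥ 15/16.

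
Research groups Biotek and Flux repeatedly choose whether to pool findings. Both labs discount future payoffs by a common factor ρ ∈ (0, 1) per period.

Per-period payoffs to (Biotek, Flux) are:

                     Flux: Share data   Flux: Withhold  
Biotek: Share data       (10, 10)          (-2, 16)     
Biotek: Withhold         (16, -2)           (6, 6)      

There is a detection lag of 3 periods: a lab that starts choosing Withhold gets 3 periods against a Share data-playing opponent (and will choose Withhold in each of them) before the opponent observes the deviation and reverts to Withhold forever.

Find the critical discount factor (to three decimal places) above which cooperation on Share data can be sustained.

A deviator earns 16 for 3 periods, then 6 forever; cooperating earns 10 forever. Multiplying the IC by (1−ρ):
10 ≥ 16(1−ρ^3) + 6ρ^3, so 10·ρ^3 ≥ 6 and ρ^3 ≥ 3/5.
ρ ≥ (3/5)^(1/3) ≈ 0.843.

0.843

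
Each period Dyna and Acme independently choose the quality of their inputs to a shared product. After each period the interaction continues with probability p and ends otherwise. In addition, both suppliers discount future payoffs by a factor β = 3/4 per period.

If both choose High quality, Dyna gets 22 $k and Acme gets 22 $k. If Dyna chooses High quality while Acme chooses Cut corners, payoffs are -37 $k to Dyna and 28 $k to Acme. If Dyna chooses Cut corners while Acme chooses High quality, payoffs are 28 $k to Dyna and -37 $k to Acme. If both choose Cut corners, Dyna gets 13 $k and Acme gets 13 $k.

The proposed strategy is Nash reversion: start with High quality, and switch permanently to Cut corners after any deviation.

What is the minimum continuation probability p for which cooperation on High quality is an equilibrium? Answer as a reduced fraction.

8/15

With continuation probability p and discount β, the effective per-period discount factor is βp.
Grim-trigger IC: βp ≥ (28−22)/(28−13) = 2/5.
So p ≥ (2/5)/(3/4) = 8/15.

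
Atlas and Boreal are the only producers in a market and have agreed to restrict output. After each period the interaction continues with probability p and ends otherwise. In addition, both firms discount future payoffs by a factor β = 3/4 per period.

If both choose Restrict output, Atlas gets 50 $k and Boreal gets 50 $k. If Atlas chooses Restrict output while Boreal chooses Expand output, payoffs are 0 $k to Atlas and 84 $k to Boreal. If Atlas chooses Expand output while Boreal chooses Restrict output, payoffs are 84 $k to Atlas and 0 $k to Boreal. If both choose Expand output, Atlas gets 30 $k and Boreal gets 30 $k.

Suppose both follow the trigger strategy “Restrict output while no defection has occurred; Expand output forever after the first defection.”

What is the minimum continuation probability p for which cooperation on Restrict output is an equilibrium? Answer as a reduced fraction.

With continuation probability p and discount β, the effective per-period discount factor is βp.
Grim-trigger IC: βp ≥ (84−50)/(84−30) = 17/27.
So p ≥ (17/27)/(3/4) = 68/81.

68/81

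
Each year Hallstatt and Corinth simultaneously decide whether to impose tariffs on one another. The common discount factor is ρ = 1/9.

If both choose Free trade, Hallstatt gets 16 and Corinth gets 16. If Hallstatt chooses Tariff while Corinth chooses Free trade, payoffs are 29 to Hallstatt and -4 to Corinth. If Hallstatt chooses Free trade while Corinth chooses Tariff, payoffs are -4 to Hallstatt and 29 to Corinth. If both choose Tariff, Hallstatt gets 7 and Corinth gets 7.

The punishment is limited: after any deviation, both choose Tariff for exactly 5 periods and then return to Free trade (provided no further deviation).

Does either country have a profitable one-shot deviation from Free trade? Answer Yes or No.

Comparing payoff streams over the 6 periods until play realigns: cooperate → 16(1+ρ+…+ρ^5); deviate → 29 + 7(ρ+…+ρ^5).
Cooperation is sustained iff (16−7)(ρ+…+ρ^5) ≥ 29−16.
ρ+…+ρ^5 = 1/9·(1−(1/9)^5)/(1−1/9) = 0.1250, and (29−16)/(16−7) = 1.4444.
0.1250 < 1.4444, so cooperation is not sustainable.

Yes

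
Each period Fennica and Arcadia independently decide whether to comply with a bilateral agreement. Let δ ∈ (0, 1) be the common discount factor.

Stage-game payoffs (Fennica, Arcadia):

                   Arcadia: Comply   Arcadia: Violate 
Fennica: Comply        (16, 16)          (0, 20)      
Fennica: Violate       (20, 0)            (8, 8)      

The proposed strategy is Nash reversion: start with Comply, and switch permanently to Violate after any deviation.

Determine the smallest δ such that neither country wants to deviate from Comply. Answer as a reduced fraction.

1/3

One-period gain from deviating is 20 − 16 = 4. The loss is 16 − 8 = 8 in every subsequent period, with present value 8·δ/(1−δ).
Deviation is unprofitable when 8·δ/(1−δ) ≥ 4, i.e. δ/(1−δ) ≥ 1/2.
Equivalently δ ≥ 4/(4+8) = 1/3.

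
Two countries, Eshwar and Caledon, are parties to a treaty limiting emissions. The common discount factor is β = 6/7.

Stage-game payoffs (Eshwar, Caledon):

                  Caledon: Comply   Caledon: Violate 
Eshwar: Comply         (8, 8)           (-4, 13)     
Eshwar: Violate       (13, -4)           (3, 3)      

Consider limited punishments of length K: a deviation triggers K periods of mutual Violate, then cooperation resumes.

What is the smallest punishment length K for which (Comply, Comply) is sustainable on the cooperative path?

2

IC: β(1−β^K)/(1−β) ≥ (13−8)/(8−3) = 1.
With β = 6/7: need 1 − β^K ≥ 1·(1−6/7)/(6/7), i.e. β^K ≤ 0.8333.
Since (6/7)^1 = 0.8571 and (6/7)^2 = 0.7347, the smallest such K is 2.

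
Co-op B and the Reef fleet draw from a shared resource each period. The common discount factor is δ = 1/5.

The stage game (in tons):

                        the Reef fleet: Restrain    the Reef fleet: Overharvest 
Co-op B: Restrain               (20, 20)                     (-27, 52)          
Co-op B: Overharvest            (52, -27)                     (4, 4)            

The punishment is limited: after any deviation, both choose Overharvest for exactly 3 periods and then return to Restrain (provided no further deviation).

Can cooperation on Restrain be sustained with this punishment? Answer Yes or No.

IC: δ+…+δ^3 ≥ (52−20)/(20−4) = 2.
At δ = 1/5: partial sum = 0.2480 < 2.0000. Cooperation not sustainable.

No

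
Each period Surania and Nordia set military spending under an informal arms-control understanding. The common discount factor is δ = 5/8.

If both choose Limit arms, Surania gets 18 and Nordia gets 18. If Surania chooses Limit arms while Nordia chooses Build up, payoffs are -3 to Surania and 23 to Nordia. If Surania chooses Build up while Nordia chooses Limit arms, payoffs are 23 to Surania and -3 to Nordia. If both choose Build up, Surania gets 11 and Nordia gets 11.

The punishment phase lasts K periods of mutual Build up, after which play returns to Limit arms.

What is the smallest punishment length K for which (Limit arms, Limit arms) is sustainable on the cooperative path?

Need Σ_{k=1}^{K} δ^k ≥ (23−18)/(18−11) = 0.7143 at δ = 5/8.
At K = 1 the sum is 0.6250 < 0.7143; at K = 2 it is 1.0156 ≥ 0.7143.
So the minimum punishment length is K = 2.

2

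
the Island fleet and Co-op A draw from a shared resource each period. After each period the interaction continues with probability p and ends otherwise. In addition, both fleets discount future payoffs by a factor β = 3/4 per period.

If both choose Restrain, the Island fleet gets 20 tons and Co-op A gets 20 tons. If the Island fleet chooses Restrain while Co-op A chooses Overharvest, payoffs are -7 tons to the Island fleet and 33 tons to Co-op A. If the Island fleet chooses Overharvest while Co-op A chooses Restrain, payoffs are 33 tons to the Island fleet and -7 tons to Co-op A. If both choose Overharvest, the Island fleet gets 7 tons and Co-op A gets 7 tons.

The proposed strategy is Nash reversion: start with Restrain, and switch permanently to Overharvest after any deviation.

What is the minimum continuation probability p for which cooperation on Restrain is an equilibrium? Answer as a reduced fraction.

2/3

Expected continuation weight on next period's payoff is β·p = 3/4·p, which plays the role of the discount factor.
Cooperation requires 3/4·p ≥ (33−20)/(33−7) = 1/2, hence p ≥ 2/3.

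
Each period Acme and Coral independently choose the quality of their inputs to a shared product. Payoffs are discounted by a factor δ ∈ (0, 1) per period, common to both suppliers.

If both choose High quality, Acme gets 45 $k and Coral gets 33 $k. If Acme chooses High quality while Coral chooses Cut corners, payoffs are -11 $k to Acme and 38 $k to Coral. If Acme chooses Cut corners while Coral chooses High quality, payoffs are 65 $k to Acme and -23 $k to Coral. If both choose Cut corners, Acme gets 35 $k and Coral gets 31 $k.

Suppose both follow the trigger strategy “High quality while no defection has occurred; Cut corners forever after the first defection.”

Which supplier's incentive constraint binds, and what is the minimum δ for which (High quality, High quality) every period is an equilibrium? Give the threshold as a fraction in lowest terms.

Acme's threshold: (65−45)/(65−35) = 2/3.
Coral's threshold: (38−33)/(38−31) = 5/7.
2/3 < 5/7, so Coral binds and δ* = 5/7.

Coral; δ ≥ 5/7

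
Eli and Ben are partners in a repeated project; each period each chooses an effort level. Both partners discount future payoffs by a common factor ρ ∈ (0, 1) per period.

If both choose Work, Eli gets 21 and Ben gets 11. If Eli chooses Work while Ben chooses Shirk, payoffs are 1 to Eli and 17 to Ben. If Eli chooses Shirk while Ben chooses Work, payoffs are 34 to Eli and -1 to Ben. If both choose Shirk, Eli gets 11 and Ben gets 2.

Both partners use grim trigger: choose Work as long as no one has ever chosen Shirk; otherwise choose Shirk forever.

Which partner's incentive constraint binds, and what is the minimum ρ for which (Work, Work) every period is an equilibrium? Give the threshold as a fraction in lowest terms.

Eli; ρ ≥ 13/23

Eli's threshold: (34−21)/(34−11) = 13/23.
Ben's threshold: (17−11)/(17−2) = 2/5.
13/23 > 2/5, so Eli binds and ρ* = 13/23.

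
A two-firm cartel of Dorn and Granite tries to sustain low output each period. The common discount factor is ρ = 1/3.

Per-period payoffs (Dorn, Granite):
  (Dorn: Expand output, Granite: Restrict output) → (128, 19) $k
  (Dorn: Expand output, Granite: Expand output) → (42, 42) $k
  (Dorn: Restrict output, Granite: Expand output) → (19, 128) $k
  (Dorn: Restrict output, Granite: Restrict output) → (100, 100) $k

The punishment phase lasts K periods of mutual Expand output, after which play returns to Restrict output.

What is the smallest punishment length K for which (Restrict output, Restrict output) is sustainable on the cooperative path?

4

IC: ρ(1−ρ^K)/(1−ρ) ≥ (128−100)/(100−42) = 14/29.
With ρ = 1/3: need 1 − ρ^K ≥ 14/29·(1−1/3)/(1/3), i.e. ρ^K ≤ 0.0345.
Since (1/3)^3 = 0.0370 and (1/3)^4 = 0.0123, the smallest such K is 4.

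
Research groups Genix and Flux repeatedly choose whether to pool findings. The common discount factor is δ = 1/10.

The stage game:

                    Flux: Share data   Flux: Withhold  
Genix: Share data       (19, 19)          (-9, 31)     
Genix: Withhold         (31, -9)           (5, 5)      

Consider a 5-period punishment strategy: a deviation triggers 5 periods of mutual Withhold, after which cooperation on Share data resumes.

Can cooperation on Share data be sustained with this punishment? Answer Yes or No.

IC: δ+…+δ^5 ≥ (31−19)/(19−5) = 6/7.
At δ = 1/10: partial sum = 0.1111 < 0.8571. Cooperation not sustainable.

No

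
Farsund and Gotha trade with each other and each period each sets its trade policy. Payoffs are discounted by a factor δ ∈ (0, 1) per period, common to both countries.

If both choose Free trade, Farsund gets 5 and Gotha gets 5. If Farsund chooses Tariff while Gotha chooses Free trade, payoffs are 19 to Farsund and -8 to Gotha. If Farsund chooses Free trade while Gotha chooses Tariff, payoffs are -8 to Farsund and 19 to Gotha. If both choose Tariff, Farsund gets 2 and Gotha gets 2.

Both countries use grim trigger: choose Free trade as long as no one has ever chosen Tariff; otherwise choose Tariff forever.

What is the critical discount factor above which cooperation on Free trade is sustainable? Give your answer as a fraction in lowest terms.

14/17

Cooperation forever yields 5 each period: 5/(1−δ).
Deviating yields 19 once, then 2 forever: 19 + 2δ/(1−δ).
No profitable deviation requires 5/(1−δ) ≥ 19 + 2δ/(1−δ).
Multiplying by (1−δ): 5 ≥ 19(1−δ) + 2δ = 19 − 17δ.
So 17δ ≥ 14, i.e. δ ≥ 14/17.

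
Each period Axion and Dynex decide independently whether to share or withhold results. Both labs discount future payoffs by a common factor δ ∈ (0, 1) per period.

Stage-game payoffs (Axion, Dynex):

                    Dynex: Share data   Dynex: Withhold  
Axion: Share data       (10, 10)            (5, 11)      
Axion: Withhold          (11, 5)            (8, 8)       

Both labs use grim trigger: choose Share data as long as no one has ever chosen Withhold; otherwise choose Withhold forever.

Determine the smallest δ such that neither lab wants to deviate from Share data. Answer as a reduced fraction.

10/(1−δ) ≥ 11 + 8δ/(1−δ)
10 ≥ 11 − 3δ
δ ≥ 1/3.

1/3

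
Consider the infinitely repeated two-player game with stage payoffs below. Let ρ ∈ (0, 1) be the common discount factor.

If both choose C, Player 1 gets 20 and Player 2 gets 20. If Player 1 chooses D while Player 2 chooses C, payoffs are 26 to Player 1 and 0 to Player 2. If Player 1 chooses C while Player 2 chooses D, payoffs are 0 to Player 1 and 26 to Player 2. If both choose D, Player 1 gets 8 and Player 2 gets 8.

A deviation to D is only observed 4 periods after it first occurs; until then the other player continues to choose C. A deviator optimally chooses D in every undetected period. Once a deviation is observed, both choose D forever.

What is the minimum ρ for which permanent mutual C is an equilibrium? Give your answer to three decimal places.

0.760

The best deviation is to choose D for all 4 undetected periods, earning 26 each, then 8 forever once detected.
Deviation value: 26(1−ρ^4)/(1−ρ) + 8ρ^4/(1−ρ); cooperation value: 20/(1−ρ).
IC: 20 ≥ 26(1−ρ^4) + 8ρ^4 = 26 − 18ρ^4.
So ρ^4 ≥ 6/18 = 1/3, giving ρ ≥ (1/3)^(1/4) ≈ 0.760.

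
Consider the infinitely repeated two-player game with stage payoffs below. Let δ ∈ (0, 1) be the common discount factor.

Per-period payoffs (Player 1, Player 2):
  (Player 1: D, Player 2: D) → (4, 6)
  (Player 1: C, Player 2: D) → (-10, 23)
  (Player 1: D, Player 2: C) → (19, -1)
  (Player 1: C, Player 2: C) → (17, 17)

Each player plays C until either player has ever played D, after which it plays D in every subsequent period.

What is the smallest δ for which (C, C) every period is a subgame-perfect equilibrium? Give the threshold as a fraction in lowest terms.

6/17

Player 1's threshold: (19−17)/(19−4) = 2/15.
Player 2's threshold: (23−17)/(23−6) = 6/17.
2/15 < 6/17, so Player 2 binds and δ* = 6/17.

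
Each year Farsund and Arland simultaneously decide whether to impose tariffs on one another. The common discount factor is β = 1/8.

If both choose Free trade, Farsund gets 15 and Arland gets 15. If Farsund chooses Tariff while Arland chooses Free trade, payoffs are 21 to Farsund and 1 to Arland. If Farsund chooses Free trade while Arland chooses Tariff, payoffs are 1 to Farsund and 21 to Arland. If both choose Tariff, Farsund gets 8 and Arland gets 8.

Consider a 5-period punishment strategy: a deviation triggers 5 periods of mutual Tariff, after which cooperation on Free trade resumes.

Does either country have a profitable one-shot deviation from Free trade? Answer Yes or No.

Comparing payoff streams over the 6 periods until play realigns: cooperate → 15(1+β+…+β^5); deviate → 21 + 8(β+…+β^5).
Cooperation is sustained iff (15−8)(β+…+β^5) ≥ 21−15.
β+…+β^5 = 1/8·(1−(1/8)^5)/(1−1/8) = 0.1429, and (21−15)/(15−8) = 0.8571.
0.1429 < 0.8571, so cooperation is not sustainable.

Yes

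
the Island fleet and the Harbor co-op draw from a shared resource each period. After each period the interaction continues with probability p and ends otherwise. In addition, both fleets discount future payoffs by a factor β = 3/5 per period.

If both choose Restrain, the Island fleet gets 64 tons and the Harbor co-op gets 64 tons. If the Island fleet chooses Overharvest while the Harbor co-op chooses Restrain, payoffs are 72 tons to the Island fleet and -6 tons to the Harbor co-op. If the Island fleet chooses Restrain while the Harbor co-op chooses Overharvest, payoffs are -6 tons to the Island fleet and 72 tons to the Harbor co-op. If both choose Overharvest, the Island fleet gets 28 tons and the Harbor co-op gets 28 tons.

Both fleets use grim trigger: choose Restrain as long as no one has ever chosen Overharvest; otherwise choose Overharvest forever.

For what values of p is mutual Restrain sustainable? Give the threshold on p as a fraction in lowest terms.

With continuation probability p and discount β, the effective per-period discount factor is βp.
Grim-trigger IC: βp ≥ (72−64)/(72−28) = 2/11.
So p ≥ (2/11)/(3/5) = 10/33.

10/33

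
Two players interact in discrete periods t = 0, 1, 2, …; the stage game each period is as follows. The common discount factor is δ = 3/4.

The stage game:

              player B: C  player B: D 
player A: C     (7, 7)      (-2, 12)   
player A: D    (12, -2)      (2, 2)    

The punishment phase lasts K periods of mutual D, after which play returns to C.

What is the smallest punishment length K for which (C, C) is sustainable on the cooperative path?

2

Need Σ_{k=1}^{K} δ^k ≥ (12−7)/(7−2) = 1.0000 at δ = 3/4.
At K = 1 the sum is 0.7500 < 1.0000; at K = 2 it is 1.3125 ≥ 1.0000.
So the minimum punishment length is K = 2.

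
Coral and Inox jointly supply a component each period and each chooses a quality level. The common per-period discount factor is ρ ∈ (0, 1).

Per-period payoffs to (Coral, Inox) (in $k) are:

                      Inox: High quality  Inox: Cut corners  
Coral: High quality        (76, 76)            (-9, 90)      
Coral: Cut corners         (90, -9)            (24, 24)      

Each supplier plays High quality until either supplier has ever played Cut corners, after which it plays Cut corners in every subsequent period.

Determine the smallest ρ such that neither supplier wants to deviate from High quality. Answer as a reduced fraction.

7/33

76/(1−ρ) ≥ 90 + 24ρ/(1−ρ)
76 ≥ 90 − 66ρ
ρ ≥ 14/66 = 7/33.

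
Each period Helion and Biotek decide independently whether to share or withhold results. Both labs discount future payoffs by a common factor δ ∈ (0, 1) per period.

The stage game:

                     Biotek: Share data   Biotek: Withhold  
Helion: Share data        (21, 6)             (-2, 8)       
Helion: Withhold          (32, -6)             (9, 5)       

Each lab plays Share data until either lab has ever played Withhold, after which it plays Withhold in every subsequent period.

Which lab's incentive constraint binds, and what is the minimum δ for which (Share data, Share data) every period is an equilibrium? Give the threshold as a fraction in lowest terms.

For Helion: deviation gain 32−21 = 11, per-period punishment loss 21−9 = 12. IC gives δ ≥ 11/23.
For Biotek: gain 2, loss 1 per period, so δ ≥ 2/3.
The tighter constraint is Biotek's, so cooperation needs δ ≥ 2/3.

Biotek; δ ≥ 2/3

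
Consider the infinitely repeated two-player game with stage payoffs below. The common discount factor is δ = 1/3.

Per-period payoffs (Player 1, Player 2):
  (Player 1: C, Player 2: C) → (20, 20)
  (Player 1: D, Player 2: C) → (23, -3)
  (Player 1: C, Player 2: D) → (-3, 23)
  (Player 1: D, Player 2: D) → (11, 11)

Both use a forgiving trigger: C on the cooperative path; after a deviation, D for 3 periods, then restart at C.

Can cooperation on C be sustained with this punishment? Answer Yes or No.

Yes

Comparing payoff streams over the 4 periods until play realigns: cooperate → 20(1+δ+…+δ^3); deviate → 23 + 11(δ+…+δ^3).
Cooperation is sustained iff (20−11)(δ+…+δ^3) ≥ 23−20.
δ+…+δ^3 = 1/3·(1−(1/3)^3)/(1−1/3) = 0.4815, and (23−20)/(20−11) = 0.3333.
0.4815 ≥ 0.3333, so cooperation is sustainable.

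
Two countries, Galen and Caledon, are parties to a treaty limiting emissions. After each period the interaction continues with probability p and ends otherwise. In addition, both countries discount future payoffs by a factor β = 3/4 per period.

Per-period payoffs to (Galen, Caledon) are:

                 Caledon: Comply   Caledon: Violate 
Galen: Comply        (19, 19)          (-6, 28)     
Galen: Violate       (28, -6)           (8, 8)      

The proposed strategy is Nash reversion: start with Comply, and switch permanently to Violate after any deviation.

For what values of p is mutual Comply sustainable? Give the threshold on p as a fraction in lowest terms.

With continuation probability p and discount β, the effective per-period discount factor is βp.
Grim-trigger IC: βp ≥ (28−19)/(28−8) = 9/20.
So p ≥ (9/20)/(3/4) = 3/5.

3/5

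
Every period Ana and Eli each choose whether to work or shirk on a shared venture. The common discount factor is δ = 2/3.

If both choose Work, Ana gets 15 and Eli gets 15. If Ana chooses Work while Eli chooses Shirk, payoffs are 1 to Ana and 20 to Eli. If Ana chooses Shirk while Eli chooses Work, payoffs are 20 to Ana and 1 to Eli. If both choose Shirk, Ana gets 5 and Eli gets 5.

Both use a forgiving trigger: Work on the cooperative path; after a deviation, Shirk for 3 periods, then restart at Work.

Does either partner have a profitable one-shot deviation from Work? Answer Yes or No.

IC: δ+…+δ^3 ≥ (20−15)/(15−5) = 1/2.
At δ = 2/3: partial sum = 1.4074 ≥ 0.5000. Cooperation sustainable.

No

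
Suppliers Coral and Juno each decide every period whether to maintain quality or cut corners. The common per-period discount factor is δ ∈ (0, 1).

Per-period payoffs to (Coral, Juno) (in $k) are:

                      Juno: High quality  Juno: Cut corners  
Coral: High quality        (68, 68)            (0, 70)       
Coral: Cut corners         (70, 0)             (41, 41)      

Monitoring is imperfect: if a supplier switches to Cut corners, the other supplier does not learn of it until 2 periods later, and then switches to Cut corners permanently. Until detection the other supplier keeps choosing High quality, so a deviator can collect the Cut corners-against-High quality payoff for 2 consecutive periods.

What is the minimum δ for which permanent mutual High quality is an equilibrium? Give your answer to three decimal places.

0.263

A deviator earns 70 for 2 periods, then 41 forever; cooperating earns 68 forever. Multiplying the IC by (1−δ):
68 ≥ 70(1−δ^2) + 41δ^2, so 29·δ^2 ≥ 2 and δ^2 ≥ 2/29.
δ ≥ (2/29)^(1/2) ≈ 0.263.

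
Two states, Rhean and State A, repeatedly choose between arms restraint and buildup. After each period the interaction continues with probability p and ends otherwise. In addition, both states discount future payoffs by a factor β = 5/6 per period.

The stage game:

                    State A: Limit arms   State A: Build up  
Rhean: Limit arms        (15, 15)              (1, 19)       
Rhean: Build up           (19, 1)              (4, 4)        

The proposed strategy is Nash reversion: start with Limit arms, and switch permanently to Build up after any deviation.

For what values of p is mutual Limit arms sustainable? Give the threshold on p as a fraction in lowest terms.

8/25

Expected continuation weight on next period's payoff is β·p = 5/6·p, which plays the role of the discount factor.
Cooperation requires 5/6·p ≥ (19−15)/(19−4) = 4/15, hence p ≥ 8/25.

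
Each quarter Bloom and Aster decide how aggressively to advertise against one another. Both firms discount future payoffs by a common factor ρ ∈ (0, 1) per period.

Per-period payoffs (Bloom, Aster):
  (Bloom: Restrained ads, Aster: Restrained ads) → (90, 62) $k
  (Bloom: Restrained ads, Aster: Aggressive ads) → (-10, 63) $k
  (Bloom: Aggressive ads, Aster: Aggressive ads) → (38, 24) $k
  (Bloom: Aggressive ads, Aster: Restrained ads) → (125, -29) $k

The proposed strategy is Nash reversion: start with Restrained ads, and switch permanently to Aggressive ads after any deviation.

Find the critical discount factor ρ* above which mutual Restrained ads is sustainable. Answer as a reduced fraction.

35/87

Bloom's threshold: (125−90)/(125−38) = 35/87.
Aster's threshold: (63−62)/(63−24) = 1/39.
35/87 > 1/39, so Bloom binds and ρ* = 35/87.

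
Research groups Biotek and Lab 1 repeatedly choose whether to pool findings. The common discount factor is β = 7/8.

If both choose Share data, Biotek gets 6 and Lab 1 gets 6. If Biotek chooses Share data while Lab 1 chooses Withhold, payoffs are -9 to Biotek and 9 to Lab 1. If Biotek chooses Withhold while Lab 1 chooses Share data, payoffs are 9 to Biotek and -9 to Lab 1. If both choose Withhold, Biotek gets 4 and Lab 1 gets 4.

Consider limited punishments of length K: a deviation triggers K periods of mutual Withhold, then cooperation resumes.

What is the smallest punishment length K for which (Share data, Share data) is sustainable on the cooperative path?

No profitable deviation requires (6−4)(β+…+β^K) ≥ 9−6, i.e. β+…+β^K ≥ 3/2 ≈ 1.5000.
With β = 7/8, the partial sums are K=1: 0.8750, K=2: 1.6406.
K = 2 is the first length at which the sum reaches 1.5000.

2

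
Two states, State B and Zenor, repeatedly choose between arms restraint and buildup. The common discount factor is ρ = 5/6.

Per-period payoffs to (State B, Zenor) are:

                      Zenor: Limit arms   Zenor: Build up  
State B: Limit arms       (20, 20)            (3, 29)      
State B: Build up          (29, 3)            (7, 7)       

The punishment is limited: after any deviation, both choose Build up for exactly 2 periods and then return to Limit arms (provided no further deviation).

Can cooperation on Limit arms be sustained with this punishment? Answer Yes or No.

Yes

IC: ρ+…+ρ^2 ≥ (29−20)/(20−7) = 9/13.
At ρ = 5/6: partial sum = 1.5278 ≥ 0.6923. Cooperation sustainable.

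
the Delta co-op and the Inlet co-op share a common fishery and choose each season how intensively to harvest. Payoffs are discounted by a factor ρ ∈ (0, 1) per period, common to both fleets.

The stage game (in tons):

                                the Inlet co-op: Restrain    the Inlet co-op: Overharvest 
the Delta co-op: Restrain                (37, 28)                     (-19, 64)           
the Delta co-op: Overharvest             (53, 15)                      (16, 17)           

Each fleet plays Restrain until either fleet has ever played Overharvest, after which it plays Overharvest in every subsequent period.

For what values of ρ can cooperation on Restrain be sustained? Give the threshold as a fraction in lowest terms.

the Delta co-op: cooperation gives 37 each period; deviation gives 53 once then 16 forever.
  37/(1−ρ) ≥ 53 + 16ρ/(1−ρ) ⇒ ρ ≥ 16/37.
the Inlet co-op: cooperation gives 28 each period; deviation gives 64 once then 17 forever.
  ρ ≥ 36/47.
Both must hold, so the binding constraint is the Inlet co-op's: ρ ≥ 36/47.

36/47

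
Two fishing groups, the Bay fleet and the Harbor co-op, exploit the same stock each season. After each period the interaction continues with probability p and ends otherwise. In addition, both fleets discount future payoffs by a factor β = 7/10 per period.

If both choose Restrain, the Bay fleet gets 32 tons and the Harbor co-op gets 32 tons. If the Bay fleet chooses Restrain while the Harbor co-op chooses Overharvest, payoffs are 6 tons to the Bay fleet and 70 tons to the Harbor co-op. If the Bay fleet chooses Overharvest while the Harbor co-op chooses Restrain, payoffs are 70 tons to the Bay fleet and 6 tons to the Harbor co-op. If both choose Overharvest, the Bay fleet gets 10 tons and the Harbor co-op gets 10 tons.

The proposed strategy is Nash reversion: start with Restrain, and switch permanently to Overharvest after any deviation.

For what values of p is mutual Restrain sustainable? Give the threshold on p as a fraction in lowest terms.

Expected continuation weight on next period's payoff is β·p = 7/10·p, which plays the role of the discount factor.
Cooperation requires 7/10·p ≥ (70−32)/(70−10) = 19/30, hence p ≥ 19/21.

19/21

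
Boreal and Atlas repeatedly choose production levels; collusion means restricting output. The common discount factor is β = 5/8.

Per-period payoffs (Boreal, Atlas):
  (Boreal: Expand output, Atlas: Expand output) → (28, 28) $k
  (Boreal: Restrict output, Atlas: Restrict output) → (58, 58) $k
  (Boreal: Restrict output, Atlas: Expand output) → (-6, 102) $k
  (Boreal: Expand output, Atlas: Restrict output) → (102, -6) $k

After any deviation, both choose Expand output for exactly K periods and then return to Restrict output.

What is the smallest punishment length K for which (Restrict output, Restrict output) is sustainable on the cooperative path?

Need Σ_{k=1}^{K} β^k ≥ (102−58)/(58−28) = 1.4667 at β = 5/8.
At K = 4 the sum is 1.4124 < 1.4667; at K = 5 it is 1.5077 ≥ 1.4667.
So the minimum punishment length is K = 5.

5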